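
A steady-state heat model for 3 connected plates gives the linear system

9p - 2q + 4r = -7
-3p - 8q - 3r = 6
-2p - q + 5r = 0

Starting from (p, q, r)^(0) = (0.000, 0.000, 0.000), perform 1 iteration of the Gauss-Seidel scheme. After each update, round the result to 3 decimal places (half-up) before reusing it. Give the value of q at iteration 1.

-0.458

Iteration 1:
  p = (-7 - (-2)·0.000 - (4)·0.000) / (9) = -0.778
  q = (6 - (-3)·-0.778 - (-3)·0.000) / (-8) = -0.458
  r = (0 - (-2)·-0.778 - (-1)·-0.458) / (5) = -0.403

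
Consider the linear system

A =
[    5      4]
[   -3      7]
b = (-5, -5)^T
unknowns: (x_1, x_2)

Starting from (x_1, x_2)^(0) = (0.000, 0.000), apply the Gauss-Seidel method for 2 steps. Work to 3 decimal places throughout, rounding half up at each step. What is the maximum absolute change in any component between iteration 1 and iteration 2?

Iteration 1:
  x_1 = (-5 - (4)·0.000) / (5) = -1.000
  x_2 = (-5 - (-3)·-1.000) / (7) = -1.143
Iteration 2:
  x_1 = (-5 - (4)·-1.143) / (5) = -0.086
  x_2 = (-5 - (-3)·-0.086) / (7) = -0.751
Change: (0.914, 0.392) → max |·| = 0.914

0.914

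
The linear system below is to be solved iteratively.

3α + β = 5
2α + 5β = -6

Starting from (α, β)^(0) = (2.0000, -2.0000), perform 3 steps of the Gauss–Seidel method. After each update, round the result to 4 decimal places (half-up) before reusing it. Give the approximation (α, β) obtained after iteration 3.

(2.3837, -2.1535)

Iteration 1:
  α = (5 - (1)·-2.0000) / (3) = 2.3333
  β = (-6 - (2)·2.3333) / (5) = -2.1333
Iteration 2:
  α = (5 - (1)·-2.1333) / (3) = 2.3778
  β = (-6 - (2)·2.3778) / (5) = -2.1511
Iteration 3:
  α = (5 - (1)·-2.1511) / (3) = 2.3837
  β = (-6 - (2)·2.3837) / (5) = -2.1535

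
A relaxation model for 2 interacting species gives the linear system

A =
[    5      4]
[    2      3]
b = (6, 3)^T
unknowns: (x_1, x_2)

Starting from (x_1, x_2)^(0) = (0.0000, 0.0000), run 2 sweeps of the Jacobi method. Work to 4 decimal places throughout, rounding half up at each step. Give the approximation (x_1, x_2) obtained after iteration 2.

Iteration 1:
  x_1 = (6 - (4)·0.0000) / (5) = 1.2000
  x_2 = (3 - (2)·0.0000) / (3) = 1.0000
Iteration 2:
  x_1 = (6 - (4)·1.0000) / (5) = 0.4000
  x_2 = (3 - (2)·1.2000) / (3) = 0.2000

(0.4000, 0.2000)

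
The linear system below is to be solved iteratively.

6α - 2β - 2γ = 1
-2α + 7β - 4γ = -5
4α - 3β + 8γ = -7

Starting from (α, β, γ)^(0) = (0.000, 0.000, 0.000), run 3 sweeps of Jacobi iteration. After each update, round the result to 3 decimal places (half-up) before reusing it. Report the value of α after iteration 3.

Iteration 1:
  α = (1 - (-2)·0.000 - (-2)·0.000) / (6) = 0.167
  β = (-5 - (-2)·0.000 - (-4)·0.000) / (7) = -0.714
  γ = (-7 - (4)·0.000 - (-3)·0.000) / (8) = -0.875
Iteration 2:
  α = (1 - (-2)·-0.714 - (-2)·-0.875) / (6) = -0.363
  β = (-5 - (-2)·0.167 - (-4)·-0.875) / (7) = -1.167
  γ = (-7 - (4)·0.167 - (-3)·-0.714) / (8) = -1.226
Iteration 3:
  α = (1 - (-2)·-1.167 - (-2)·-1.226) / (6) = -0.631
  β = (-5 - (-2)·-0.363 - (-4)·-1.226) / (7) = -1.519
  γ = (-7 - (4)·-0.363 - (-3)·-1.167) / (8) = -1.131

-0.631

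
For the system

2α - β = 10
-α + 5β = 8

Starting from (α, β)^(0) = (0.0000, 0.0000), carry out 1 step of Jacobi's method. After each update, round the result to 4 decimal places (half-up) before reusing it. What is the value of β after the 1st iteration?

1.6000

Iteration 1:
  α = (10 - (-1)·0.0000) / (2) = 5.0000
  β = (8 - (-1)·0.0000) / (5) = 1.6000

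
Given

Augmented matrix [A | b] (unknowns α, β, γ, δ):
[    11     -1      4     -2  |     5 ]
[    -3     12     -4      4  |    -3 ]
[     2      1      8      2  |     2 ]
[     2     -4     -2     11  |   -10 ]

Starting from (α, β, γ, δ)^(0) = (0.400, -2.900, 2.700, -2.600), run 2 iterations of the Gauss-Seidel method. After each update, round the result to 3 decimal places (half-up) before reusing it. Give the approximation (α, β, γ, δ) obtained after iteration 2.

(0.167, 0.163, 0.200, -0.844)

Iteration 1:
  α = (5 - (-1)·-2.900 - (4)·2.700 - (-2)·-2.600) / (11) = -1.264
  β = (-3 - (-3)·-1.264 - (-4)·2.700 - (4)·-2.600) / (12) = 1.201
  γ = (2 - (2)·-1.264 - (1)·1.201 - (2)·-2.600) / (8) = 1.066
  δ = (-10 - (2)·-1.264 - (-4)·1.201 - (-2)·1.066) / (11) = -0.049
Iteration 2:
  α = (5 - (-1)·1.201 - (4)·1.066 - (-2)·-0.049) / (11) = 0.167
  β = (-3 - (-3)·0.167 - (-4)·1.066 - (4)·-0.049) / (12) = 0.163
  γ = (2 - (2)·0.167 - (1)·0.163 - (2)·-0.049) / (8) = 0.200
  δ = (-10 - (2)·0.167 - (-4)·0.163 - (-2)·0.200) / (11) = -0.844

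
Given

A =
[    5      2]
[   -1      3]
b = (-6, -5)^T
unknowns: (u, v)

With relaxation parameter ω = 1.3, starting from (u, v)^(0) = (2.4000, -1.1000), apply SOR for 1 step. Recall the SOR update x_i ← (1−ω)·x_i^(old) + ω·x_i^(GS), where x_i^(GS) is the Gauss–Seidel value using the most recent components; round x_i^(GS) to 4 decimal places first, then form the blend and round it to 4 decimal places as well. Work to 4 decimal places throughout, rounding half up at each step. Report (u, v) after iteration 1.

Iteration 1:
  u: GS value = (-6 - (2)·-1.1000) / (5) = -0.7600;  u ← (1−ω)·2.4000 + ω·-0.7600 = -1.7080
  v: GS value = (-5 - (-1)·-1.7080) / (3) = -2.2360;  v ← (1−ω)·-1.1000 + ω·-2.2360 = -2.5768

(-1.7080, -2.5768)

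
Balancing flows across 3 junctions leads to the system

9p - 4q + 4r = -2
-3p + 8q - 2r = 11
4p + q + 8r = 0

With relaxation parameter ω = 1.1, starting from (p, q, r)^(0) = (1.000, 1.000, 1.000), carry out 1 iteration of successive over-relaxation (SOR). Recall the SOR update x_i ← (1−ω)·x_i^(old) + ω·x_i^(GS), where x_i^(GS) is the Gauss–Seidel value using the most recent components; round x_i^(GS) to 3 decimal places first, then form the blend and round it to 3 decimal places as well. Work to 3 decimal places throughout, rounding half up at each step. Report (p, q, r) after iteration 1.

(-0.344, 1.546, -0.123)

Iteration 1:
  p: GS value = (-2 - (-4)·1.000 - (4)·1.000) / (9) = -0.222;  p ← (1−ω)·1.000 + ω·-0.222 = -0.344
  q: GS value = (11 - (-3)·-0.344 - (-2)·1.000) / (8) = 1.496;  q ← (1−ω)·1.000 + ω·1.496 = 1.546
  r: GS value = (0 - (4)·-0.344 - (1)·1.546) / (8) = -0.021;  r ← (1−ω)·1.000 + ω·-0.021 = -0.123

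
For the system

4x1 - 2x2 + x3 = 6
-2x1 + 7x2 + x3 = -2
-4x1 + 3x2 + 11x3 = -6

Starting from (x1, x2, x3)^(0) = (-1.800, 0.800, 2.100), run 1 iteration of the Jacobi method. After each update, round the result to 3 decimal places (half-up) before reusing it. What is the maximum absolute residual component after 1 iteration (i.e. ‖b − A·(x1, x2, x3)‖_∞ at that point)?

Iteration 1:
  x1 = (6 - (-2)·0.800 - (1)·2.100) / (4) = 1.375
  x2 = (-2 - (-2)·-1.800 - (1)·2.100) / (7) = -1.100
  x3 = (-6 - (-4)·-1.800 - (3)·0.800) / (11) = -1.418
Residual b − A·x = (-0.282, 9.868, 18.398); ∞-norm = 18.398

18.398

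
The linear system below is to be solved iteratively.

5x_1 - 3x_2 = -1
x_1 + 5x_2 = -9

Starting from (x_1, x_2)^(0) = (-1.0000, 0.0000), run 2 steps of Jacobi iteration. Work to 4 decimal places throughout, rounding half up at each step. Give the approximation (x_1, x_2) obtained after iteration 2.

(-1.1600, -1.7600)

Iteration 1:
  x_1 = (-1 - (-3)·0.0000) / (5) = -0.2000
  x_2 = (-9 - (1)·-1.0000) / (5) = -1.6000
Iteration 2:
  x_1 = (-1 - (-3)·-1.6000) / (5) = -1.1600
  x_2 = (-9 - (1)·-0.2000) / (5) = -1.7600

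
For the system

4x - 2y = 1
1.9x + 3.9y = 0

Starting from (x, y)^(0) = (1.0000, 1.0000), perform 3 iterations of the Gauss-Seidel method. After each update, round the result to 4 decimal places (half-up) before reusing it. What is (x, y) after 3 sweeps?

(0.2336, -0.1138)

Iteration 1:
  x = (1 - (-2)·1.0000) / (4) = 0.7500
  y = (0 - (1.9)·0.7500) / (3.9) = -0.3654
Iteration 2:
  x = (1 - (-2)·-0.3654) / (4) = 0.0673
  y = (0 - (1.9)·0.0673) / (3.9) = -0.0328
Iteration 3:
  x = (1 - (-2)·-0.0328) / (4) = 0.2336
  y = (0 - (1.9)·0.2336) / (3.9) = -0.1138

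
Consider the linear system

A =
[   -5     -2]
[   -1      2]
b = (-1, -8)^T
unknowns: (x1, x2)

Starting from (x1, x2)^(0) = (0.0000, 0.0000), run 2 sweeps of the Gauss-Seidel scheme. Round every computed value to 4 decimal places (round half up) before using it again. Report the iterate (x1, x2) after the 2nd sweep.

(1.7600, -3.1200)

Iteration 1:
  x1 = (-1 - (-2)·0.0000) / (-5) = 0.2000
  x2 = (-8 - (-1)·0.2000) / (2) = -3.9000
Iteration 2:
  x1 = (-1 - (-2)·-3.9000) / (-5) = 1.7600
  x2 = (-8 - (-1)·1.7600) / (2) = -3.1200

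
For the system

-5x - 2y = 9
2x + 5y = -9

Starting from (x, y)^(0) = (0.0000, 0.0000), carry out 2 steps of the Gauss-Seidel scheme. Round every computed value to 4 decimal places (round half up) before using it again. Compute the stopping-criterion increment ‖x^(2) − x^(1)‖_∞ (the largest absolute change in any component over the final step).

Iteration 1:
  x = (9 - (-2)·0.0000) / (-5) = -1.8000
  y = (-9 - (2)·-1.8000) / (5) = -1.0800
Iteration 2:
  x = (9 - (-2)·-1.0800) / (-5) = -1.3680
  y = (-9 - (2)·-1.3680) / (5) = -1.2528
Change: (0.4320, -0.1728) → max |·| = 0.4320

0.4320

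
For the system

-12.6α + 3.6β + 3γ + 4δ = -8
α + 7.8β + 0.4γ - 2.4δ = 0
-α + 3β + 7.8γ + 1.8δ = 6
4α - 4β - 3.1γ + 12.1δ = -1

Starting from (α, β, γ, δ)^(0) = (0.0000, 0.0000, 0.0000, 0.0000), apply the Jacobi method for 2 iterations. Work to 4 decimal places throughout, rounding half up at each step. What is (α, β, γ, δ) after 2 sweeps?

(0.7918, -0.1463, 0.8697, -0.0955)

Iteration 1:
  α = (-8 - (3.6)·0.0000 - (3)·0.0000 - (4)·0.0000) / (-12.6) = 0.6349
  β = (0 - (1)·0.0000 - (0.4)·0.0000 - (-2.4)·0.0000) / (7.8) = 0.0000
  γ = (6 - (-1)·0.0000 - (3)·0.0000 - (1.8)·0.0000) / (7.8) = 0.7692
  δ = (-1 - (4)·0.0000 - (-4)·0.0000 - (-3.1)·0.0000) / (12.1) = -0.0826
Iteration 2:
  α = (-8 - (3.6)·0.0000 - (3)·0.7692 - (4)·-0.0826) / (-12.6) = 0.7918
  β = (0 - (1)·0.6349 - (0.4)·0.7692 - (-2.4)·-0.0826) / (7.8) = -0.1463
  γ = (6 - (-1)·0.6349 - (3)·0.0000 - (1.8)·-0.0826) / (7.8) = 0.8697
  δ = (-1 - (4)·0.6349 - (-4)·0.0000 - (-3.1)·0.7692) / (12.1) = -0.0955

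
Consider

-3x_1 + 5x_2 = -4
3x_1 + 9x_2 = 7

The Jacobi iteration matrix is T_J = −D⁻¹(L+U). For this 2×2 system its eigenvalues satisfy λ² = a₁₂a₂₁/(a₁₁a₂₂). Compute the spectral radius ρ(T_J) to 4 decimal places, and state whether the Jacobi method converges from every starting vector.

0.7454

a₁₂a₂₁/(a₁₁a₂₂) = (5)·(3) / ((-3)·(9)) = -0.555556
ρ = √|-0.555556| = √0.555556 = 0.7454
ρ < 1, so Jacobi converges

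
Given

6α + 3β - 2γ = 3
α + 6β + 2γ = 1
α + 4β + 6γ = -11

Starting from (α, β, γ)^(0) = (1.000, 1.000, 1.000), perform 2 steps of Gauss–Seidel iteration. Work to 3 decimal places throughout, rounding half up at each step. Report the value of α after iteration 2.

Iteration 1:
  α = (3 - (3)·1.000 - (-2)·1.000) / (6) = 0.333
  β = (1 - (1)·0.333 - (2)·1.000) / (6) = -0.222
  γ = (-11 - (1)·0.333 - (4)·-0.222) / (6) = -1.741
Iteration 2:
  α = (3 - (3)·-0.222 - (-2)·-1.741) / (6) = 0.031
  β = (1 - (1)·0.031 - (2)·-1.741) / (6) = 0.742
  γ = (-11 - (1)·0.031 - (4)·0.742) / (6) = -2.333

0.031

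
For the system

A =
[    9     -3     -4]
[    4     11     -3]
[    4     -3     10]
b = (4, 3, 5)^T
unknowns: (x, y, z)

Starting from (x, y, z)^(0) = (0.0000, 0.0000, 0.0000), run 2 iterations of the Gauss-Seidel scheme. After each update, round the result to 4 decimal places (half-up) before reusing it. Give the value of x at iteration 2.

Iteration 1:
  x = (4 - (-3)·0.0000 - (-4)·0.0000) / (9) = 0.4444
  y = (3 - (4)·0.4444 - (-3)·0.0000) / (11) = 0.1111
  z = (5 - (4)·0.4444 - (-3)·0.1111) / (10) = 0.3556
Iteration 2:
  x = (4 - (-3)·0.1111 - (-4)·0.3556) / (9) = 0.6395
  y = (3 - (4)·0.6395 - (-3)·0.3556) / (11) = 0.1372
  z = (5 - (4)·0.6395 - (-3)·0.1372) / (10) = 0.2854

0.6395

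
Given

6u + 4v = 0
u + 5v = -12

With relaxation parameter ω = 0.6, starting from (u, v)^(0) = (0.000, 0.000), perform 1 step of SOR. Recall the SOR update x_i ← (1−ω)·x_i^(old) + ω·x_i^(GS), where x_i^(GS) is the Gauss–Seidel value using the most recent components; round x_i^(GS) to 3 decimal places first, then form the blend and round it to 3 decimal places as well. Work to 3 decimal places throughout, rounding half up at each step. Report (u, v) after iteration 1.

Iteration 1:
  u: GS value = (0 - (4)·0.000) / (6) = 0.000;  u ← (1−ω)·0.000 + ω·0.000 = 0.000
  v: GS value = (-12 - (1)·0.000) / (5) = -2.400;  v ← (1−ω)·0.000 + ω·-2.400 = -1.440

(0.000, -1.440)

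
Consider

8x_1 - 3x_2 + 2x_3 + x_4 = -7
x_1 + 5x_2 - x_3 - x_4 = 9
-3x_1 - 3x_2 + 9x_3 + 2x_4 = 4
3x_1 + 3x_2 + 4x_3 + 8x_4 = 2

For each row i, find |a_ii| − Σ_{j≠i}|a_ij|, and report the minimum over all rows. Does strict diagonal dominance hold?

row 1: |8| − (3+2+1) = 2
row 2: |5| − (1+1+1) = 2
row 3: |9| − (3+3+2) = 1
row 4: |8| − (3+3+4) = -2
minimum over rows = -2 → not strictly diagonally dominant

-2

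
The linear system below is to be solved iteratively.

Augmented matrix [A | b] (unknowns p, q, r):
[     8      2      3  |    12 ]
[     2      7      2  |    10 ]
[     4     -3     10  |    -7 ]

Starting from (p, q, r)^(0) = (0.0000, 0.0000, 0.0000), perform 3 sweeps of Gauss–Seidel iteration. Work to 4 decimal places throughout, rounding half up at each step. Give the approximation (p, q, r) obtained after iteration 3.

Iteration 1:
  p = (12 - (2)·0.0000 - (3)·0.0000) / (8) = 1.5000
  q = (10 - (2)·1.5000 - (2)·0.0000) / (7) = 1.0000
  r = (-7 - (4)·1.5000 - (-3)·1.0000) / (10) = -1.0000
Iteration 2:
  p = (12 - (2)·1.0000 - (3)·-1.0000) / (8) = 1.6250
  q = (10 - (2)·1.6250 - (2)·-1.0000) / (7) = 1.2500
  r = (-7 - (4)·1.6250 - (-3)·1.2500) / (10) = -0.9750
Iteration 3:
  p = (12 - (2)·1.2500 - (3)·-0.9750) / (8) = 1.5531
  q = (10 - (2)·1.5531 - (2)·-0.9750) / (7) = 1.2634
  r = (-7 - (4)·1.5531 - (-3)·1.2634) / (10) = -0.9422

(1.5531, 1.2634, -0.9422)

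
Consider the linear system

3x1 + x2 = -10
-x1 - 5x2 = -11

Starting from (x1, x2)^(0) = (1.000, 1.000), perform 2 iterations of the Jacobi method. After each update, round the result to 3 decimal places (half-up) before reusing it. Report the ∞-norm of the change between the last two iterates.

Iteration 1:
  x1 = (-10 - (1)·1.000) / (3) = -3.667
  x2 = (-11 - (-1)·1.000) / (-5) = 2.000
Iteration 2:
  x1 = (-10 - (1)·2.000) / (3) = -4.000
  x2 = (-11 - (-1)·-3.667) / (-5) = 2.933
Change: (-0.333, 0.933) → max |·| = 0.933

0.933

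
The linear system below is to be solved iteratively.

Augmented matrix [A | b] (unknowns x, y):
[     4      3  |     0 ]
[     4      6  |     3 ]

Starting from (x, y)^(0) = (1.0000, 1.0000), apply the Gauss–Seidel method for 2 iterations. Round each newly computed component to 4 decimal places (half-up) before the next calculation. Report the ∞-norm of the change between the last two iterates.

Iteration 1:
  x = (0 - (3)·1.0000) / (4) = -0.7500
  y = (3 - (4)·-0.7500) / (6) = 1.0000
Iteration 2:
  x = (0 - (3)·1.0000) / (4) = -0.7500
  y = (3 - (4)·-0.7500) / (6) = 1.0000
Change: (0.0000, 0.0000) → max |·| = 0.0000

0.0000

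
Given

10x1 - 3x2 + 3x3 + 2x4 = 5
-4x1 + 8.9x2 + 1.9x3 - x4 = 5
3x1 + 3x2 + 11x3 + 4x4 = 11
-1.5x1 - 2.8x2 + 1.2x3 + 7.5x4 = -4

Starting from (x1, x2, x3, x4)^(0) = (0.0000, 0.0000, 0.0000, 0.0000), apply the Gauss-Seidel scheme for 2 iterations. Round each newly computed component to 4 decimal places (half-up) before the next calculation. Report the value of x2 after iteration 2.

0.6610

Iteration 1:
  x1 = (5 - (-3)·0.0000 - (3)·0.0000 - (2)·0.0000) / (10) = 0.5000
  x2 = (5 - (-4)·0.5000 - (1.9)·0.0000 - (-1)·0.0000) / (8.9) = 0.7865
  x3 = (11 - (3)·0.5000 - (3)·0.7865 - (4)·0.0000) / (11) = 0.6491
  x4 = (-4 - (-1.5)·0.5000 - (-2.8)·0.7865 - (1.2)·0.6491) / (7.5) = -0.2436
Iteration 2:
  x1 = (5 - (-3)·0.7865 - (3)·0.6491 - (2)·-0.2436) / (10) = 0.5899
  x2 = (5 - (-4)·0.5899 - (1.9)·0.6491 - (-1)·-0.2436) / (8.9) = 0.6610
  x3 = (11 - (3)·0.5899 - (3)·0.6610 - (4)·-0.2436) / (11) = 0.7474
  x4 = (-4 - (-1.5)·0.5899 - (-2.8)·0.6610 - (1.2)·0.7474) / (7.5) = -0.2882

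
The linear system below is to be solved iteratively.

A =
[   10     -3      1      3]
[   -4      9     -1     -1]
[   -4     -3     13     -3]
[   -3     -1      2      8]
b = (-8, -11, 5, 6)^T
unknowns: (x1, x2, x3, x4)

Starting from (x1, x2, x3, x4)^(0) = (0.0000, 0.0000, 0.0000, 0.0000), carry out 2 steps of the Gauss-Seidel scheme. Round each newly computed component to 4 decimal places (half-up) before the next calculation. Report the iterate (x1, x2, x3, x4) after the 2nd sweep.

Iteration 1:
  x1 = (-8 - (-3)·0.0000 - (1)·0.0000 - (3)·0.0000) / (10) = -0.8000
  x2 = (-11 - (-4)·-0.8000 - (-1)·0.0000 - (-1)·0.0000) / (9) = -1.5778
  x3 = (5 - (-4)·-0.8000 - (-3)·-1.5778 - (-3)·0.0000) / (13) = -0.2256
  x4 = (6 - (-3)·-0.8000 - (-1)·-1.5778 - (2)·-0.2256) / (8) = 0.3092
Iteration 2:
  x1 = (-8 - (-3)·-1.5778 - (1)·-0.2256 - (3)·0.3092) / (10) = -1.3435
  x2 = (-11 - (-4)·-1.3435 - (-1)·-0.2256 - (-1)·0.3092) / (9) = -1.8100
  x3 = (5 - (-4)·-1.3435 - (-3)·-1.8100 - (-3)·0.3092) / (13) = -0.3751
  x4 = (6 - (-3)·-1.3435 - (-1)·-1.8100 - (2)·-0.3751) / (8) = 0.1137

(-1.3435, -1.8100, -0.3751, 0.1137)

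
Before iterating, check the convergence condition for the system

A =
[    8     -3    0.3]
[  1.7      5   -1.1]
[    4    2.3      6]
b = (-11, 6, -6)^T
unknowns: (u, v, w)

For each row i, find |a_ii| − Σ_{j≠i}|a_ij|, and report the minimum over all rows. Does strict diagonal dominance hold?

-0.3

row 1: |8| − (3+0.3) = 4.7
row 2: |5| − (1.7+1.1) = 2.2
row 3: |6| − (4+2.3) = -0.3
minimum over rows = -0.3 → not strictly diagonally dominant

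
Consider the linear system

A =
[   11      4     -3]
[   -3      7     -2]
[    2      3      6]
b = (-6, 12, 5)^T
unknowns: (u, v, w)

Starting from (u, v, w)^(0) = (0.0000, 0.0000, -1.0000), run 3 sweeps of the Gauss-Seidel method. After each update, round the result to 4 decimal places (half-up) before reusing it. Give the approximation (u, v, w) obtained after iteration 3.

Iteration 1:
  u = (-6 - (4)·0.0000 - (-3)·-1.0000) / (11) = -0.8182
  v = (12 - (-3)·-0.8182 - (-2)·-1.0000) / (7) = 1.0779
  w = (5 - (2)·-0.8182 - (3)·1.0779) / (6) = 0.5671
Iteration 2:
  u = (-6 - (4)·1.0779 - (-3)·0.5671) / (11) = -0.7828
  v = (12 - (-3)·-0.7828 - (-2)·0.5671) / (7) = 1.5408
  w = (5 - (2)·-0.7828 - (3)·1.5408) / (6) = 0.3239
Iteration 3:
  u = (-6 - (4)·1.5408 - (-3)·0.3239) / (11) = -1.0174
  v = (12 - (-3)·-1.0174 - (-2)·0.3239) / (7) = 1.3708
  w = (5 - (2)·-1.0174 - (3)·1.3708) / (6) = 0.4871

(-1.0174, 1.3708, 0.4871)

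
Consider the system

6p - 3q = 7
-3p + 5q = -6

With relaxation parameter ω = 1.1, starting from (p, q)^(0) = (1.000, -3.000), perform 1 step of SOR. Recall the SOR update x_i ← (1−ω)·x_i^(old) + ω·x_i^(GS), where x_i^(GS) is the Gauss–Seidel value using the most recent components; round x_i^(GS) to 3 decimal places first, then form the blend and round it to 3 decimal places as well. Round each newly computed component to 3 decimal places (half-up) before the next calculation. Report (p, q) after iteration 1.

Iteration 1:
  p: GS value = (7 - (-3)·-3.000) / (6) = -0.333;  p ← (1−ω)·1.000 + ω·-0.333 = -0.466
  q: GS value = (-6 - (-3)·-0.466) / (5) = -1.480;  q ← (1−ω)·-3.000 + ω·-1.480 = -1.328

(-0.466, -1.328)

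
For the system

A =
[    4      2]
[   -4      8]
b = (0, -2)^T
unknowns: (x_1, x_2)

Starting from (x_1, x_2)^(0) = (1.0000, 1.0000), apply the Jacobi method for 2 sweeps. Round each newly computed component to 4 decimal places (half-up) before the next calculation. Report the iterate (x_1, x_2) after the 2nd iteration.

Iteration 1:
  x_1 = (0 - (2)·1.0000) / (4) = -0.5000
  x_2 = (-2 - (-4)·1.0000) / (8) = 0.2500
Iteration 2:
  x_1 = (0 - (2)·0.2500) / (4) = -0.1250
  x_2 = (-2 - (-4)·-0.5000) / (8) = -0.5000

(-0.1250, -0.5000)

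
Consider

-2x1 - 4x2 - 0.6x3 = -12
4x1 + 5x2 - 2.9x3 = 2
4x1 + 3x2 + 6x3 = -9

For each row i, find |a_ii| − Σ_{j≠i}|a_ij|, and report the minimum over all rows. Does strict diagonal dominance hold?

-2.6

row 1: |-2| − (4+0.6) = -2.6
row 2: |5| − (4+2.9) = -1.9
row 3: |6| − (4+3) = -1
minimum over rows = -2.6 → not strictly diagonally dominant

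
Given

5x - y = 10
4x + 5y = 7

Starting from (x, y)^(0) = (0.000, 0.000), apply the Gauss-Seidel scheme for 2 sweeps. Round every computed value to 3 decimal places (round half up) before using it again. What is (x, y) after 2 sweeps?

(1.960, -0.168)

Iteration 1:
  x = (10 - (-1)·0.000) / (5) = 2.000
  y = (7 - (4)·2.000) / (5) = -0.200
Iteration 2:
  x = (10 - (-1)·-0.200) / (5) = 1.960
  y = (7 - (4)·1.960) / (5) = -0.168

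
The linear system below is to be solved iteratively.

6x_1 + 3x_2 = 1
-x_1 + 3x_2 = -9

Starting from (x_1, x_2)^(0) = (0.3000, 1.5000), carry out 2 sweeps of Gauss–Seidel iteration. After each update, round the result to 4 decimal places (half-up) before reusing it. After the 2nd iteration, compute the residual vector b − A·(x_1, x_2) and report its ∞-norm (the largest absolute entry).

2.3474

Iteration 1:
  x_1 = (1 - (3)·1.5000) / (6) = -0.5833
  x_2 = (-9 - (-1)·-0.5833) / (3) = -3.1944
Iteration 2:
  x_1 = (1 - (3)·-3.1944) / (6) = 1.7639
  x_2 = (-9 - (-1)·1.7639) / (3) = -2.4120
Residual b − A·x = (-2.3474, -0.0001); ∞-norm = 2.3474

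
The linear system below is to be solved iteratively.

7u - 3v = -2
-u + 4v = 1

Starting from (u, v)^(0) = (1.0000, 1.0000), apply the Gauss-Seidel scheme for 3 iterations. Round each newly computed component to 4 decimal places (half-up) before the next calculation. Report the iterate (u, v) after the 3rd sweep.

(-0.1961, 0.2010)

Iteration 1:
  u = (-2 - (-3)·1.0000) / (7) = 0.1429
  v = (1 - (-1)·0.1429) / (4) = 0.2857
Iteration 2:
  u = (-2 - (-3)·0.2857) / (7) = -0.1633
  v = (1 - (-1)·-0.1633) / (4) = 0.2092
Iteration 3:
  u = (-2 - (-3)·0.2092) / (7) = -0.1961
  v = (1 - (-1)·-0.1961) / (4) = 0.2010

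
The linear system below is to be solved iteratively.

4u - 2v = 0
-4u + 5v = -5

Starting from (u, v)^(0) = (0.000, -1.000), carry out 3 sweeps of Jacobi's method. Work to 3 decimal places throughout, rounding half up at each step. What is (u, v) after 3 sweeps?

Iteration 1:
  u = (0 - (-2)·-1.000) / (4) = -0.500
  v = (-5 - (-4)·0.000) / (5) = -1.000
Iteration 2:
  u = (0 - (-2)·-1.000) / (4) = -0.500
  v = (-5 - (-4)·-0.500) / (5) = -1.400
Iteration 3:
  u = (0 - (-2)·-1.400) / (4) = -0.700
  v = (-5 - (-4)·-0.500) / (5) = -1.400

(-0.700, -1.400)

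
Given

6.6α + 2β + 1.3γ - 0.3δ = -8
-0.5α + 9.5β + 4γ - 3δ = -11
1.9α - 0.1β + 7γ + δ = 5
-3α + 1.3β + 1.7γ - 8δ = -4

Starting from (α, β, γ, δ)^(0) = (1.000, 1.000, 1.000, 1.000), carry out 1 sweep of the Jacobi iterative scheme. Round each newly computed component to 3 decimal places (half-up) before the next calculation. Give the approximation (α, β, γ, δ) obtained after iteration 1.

Iteration 1:
  α = (-8 - (2)·1.000 - (1.3)·1.000 - (-0.3)·1.000) / (6.6) = -1.667
  β = (-11 - (-0.5)·1.000 - (4)·1.000 - (-3)·1.000) / (9.5) = -1.211
  γ = (5 - (1.9)·1.000 - (-0.1)·1.000 - (1)·1.000) / (7) = 0.314
  δ = (-4 - (-3)·1.000 - (1.3)·1.000 - (1.7)·1.000) / (-8) = 0.500

(-1.667, -1.211, 0.314, 0.500)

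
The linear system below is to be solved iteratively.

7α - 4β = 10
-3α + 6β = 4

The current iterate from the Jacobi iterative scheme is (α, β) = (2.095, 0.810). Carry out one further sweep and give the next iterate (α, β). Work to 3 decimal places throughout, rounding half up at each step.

One sweep:
  α = (10 - (-4)·0.810) / (7) = 1.891
  β = (4 - (-3)·2.095) / (6) = 1.714

(1.891, 1.714)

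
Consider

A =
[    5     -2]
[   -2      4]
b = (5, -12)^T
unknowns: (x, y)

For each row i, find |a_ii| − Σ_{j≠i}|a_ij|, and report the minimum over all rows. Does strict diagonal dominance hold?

row 1: |5| − (2) = 3
row 2: |4| − (2) = 2
minimum over rows = 2 → strictly diagonally dominant (convergence guaranteed)

2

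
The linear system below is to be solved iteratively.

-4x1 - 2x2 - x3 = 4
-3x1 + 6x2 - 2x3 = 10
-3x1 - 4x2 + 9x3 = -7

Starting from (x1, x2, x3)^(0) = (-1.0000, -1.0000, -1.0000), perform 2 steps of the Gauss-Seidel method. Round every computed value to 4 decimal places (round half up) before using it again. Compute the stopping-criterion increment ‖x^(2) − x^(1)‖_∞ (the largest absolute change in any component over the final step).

Iteration 1:
  x1 = (4 - (-2)·-1.0000 - (-1)·-1.0000) / (-4) = -0.2500
  x2 = (10 - (-3)·-0.2500 - (-2)·-1.0000) / (6) = 1.2083
  x3 = (-7 - (-3)·-0.2500 - (-4)·1.2083) / (9) = -0.3241
Iteration 2:
  x1 = (4 - (-2)·1.2083 - (-1)·-0.3241) / (-4) = -1.5231
  x2 = (10 - (-3)·-1.5231 - (-2)·-0.3241) / (6) = 0.7971
  x3 = (-7 - (-3)·-1.5231 - (-4)·0.7971) / (9) = -0.9312
Change: (-1.2731, -0.4112, -0.6071) → max |·| = 1.2731

1.2731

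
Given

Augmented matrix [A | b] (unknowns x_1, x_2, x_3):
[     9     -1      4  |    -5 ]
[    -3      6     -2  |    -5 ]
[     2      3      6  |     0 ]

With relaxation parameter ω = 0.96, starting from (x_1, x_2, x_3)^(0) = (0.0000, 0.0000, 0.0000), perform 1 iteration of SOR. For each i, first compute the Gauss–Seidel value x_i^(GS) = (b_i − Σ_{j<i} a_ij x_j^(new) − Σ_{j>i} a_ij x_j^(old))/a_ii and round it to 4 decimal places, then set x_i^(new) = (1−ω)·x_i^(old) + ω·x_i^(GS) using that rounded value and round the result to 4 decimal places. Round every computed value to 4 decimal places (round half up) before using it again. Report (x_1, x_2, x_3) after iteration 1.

(-0.5334, -1.0560, 0.6776)

Iteration 1:
  x_1: GS value = (-5 - (-1)·0.0000 - (4)·0.0000) / (9) = -0.5556;  x_1 ← (1−ω)·0.0000 + ω·-0.5556 = -0.5334
  x_2: GS value = (-5 - (-3)·-0.5334 - (-2)·0.0000) / (6) = -1.1000;  x_2 ← (1−ω)·0.0000 + ω·-1.1000 = -1.0560
  x_3: GS value = (0 - (2)·-0.5334 - (3)·-1.0560) / (6) = 0.7058;  x_3 ← (1−ω)·0.0000 + ω·0.7058 = 0.6776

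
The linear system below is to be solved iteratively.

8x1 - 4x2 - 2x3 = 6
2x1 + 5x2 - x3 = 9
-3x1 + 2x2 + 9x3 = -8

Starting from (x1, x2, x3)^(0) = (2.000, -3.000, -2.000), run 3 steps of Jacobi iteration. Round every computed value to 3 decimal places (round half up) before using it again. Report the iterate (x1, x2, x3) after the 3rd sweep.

(1.585, 1.048, -1.033)

Iteration 1:
  x1 = (6 - (-4)·-3.000 - (-2)·-2.000) / (8) = -1.250
  x2 = (9 - (2)·2.000 - (-1)·-2.000) / (5) = 0.600
  x3 = (-8 - (-3)·2.000 - (2)·-3.000) / (9) = 0.444
Iteration 2:
  x1 = (6 - (-4)·0.600 - (-2)·0.444) / (8) = 1.161
  x2 = (9 - (2)·-1.250 - (-1)·0.444) / (5) = 2.389
  x3 = (-8 - (-3)·-1.250 - (2)·0.600) / (9) = -1.439
Iteration 3:
  x1 = (6 - (-4)·2.389 - (-2)·-1.439) / (8) = 1.585
  x2 = (9 - (2)·1.161 - (-1)·-1.439) / (5) = 1.048
  x3 = (-8 - (-3)·1.161 - (2)·2.389) / (9) = -1.033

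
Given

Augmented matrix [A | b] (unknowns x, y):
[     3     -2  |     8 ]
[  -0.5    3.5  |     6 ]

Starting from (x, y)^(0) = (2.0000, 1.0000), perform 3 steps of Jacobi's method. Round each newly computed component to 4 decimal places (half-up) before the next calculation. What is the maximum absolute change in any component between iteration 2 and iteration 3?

0.1270

Iteration 1:
  x = (8 - (-2)·1.0000) / (3) = 3.3333
  y = (6 - (-0.5)·2.0000) / (3.5) = 2.0000
Iteration 2:
  x = (8 - (-2)·2.0000) / (3) = 4.0000
  y = (6 - (-0.5)·3.3333) / (3.5) = 2.1905
Iteration 3:
  x = (8 - (-2)·2.1905) / (3) = 4.1270
  y = (6 - (-0.5)·4.0000) / (3.5) = 2.2857
Change: (0.1270, 0.0952) → max |·| = 0.1270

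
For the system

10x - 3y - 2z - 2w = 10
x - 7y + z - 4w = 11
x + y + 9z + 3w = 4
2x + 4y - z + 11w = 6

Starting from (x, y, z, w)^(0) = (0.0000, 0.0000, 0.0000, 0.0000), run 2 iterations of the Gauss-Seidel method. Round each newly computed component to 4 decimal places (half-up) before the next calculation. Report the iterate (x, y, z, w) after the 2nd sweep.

Iteration 1:
  x = (10 - (-3)·0.0000 - (-2)·0.0000 - (-2)·0.0000) / (10) = 1.0000
  y = (11 - (1)·1.0000 - (1)·0.0000 - (-4)·0.0000) / (-7) = -1.4286
  z = (4 - (1)·1.0000 - (1)·-1.4286 - (3)·0.0000) / (9) = 0.4921
  w = (6 - (2)·1.0000 - (4)·-1.4286 - (-1)·0.4921) / (11) = 0.9279
Iteration 2:
  x = (10 - (-3)·-1.4286 - (-2)·0.4921 - (-2)·0.9279) / (10) = 0.8554
  y = (11 - (1)·0.8554 - (1)·0.4921 - (-4)·0.9279) / (-7) = -1.9092
  z = (4 - (1)·0.8554 - (1)·-1.9092 - (3)·0.9279) / (9) = 0.2522
  w = (6 - (2)·0.8554 - (4)·-1.9092 - (-1)·0.2522) / (11) = 1.1071

(0.8554, -1.9092, 0.2522, 1.1071)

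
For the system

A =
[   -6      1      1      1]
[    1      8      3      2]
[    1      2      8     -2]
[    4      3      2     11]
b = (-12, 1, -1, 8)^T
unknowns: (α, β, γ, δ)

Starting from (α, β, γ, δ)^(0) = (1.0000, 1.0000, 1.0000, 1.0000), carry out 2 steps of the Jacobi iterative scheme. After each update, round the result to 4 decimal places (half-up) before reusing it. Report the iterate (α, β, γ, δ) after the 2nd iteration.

(1.8390, -0.0710, -0.3040, 0.0341)

Iteration 1:
  α = (-12 - (1)·1.0000 - (1)·1.0000 - (1)·1.0000) / (-6) = 2.5000
  β = (1 - (1)·1.0000 - (3)·1.0000 - (2)·1.0000) / (8) = -0.6250
  γ = (-1 - (1)·1.0000 - (2)·1.0000 - (-2)·1.0000) / (8) = -0.2500
  δ = (8 - (4)·1.0000 - (3)·1.0000 - (2)·1.0000) / (11) = -0.0909
Iteration 2:
  α = (-12 - (1)·-0.6250 - (1)·-0.2500 - (1)·-0.0909) / (-6) = 1.8390
  β = (1 - (1)·2.5000 - (3)·-0.2500 - (2)·-0.0909) / (8) = -0.0710
  γ = (-1 - (1)·2.5000 - (2)·-0.6250 - (-2)·-0.0909) / (8) = -0.3040
  δ = (8 - (4)·2.5000 - (3)·-0.6250 - (2)·-0.2500) / (11) = 0.0341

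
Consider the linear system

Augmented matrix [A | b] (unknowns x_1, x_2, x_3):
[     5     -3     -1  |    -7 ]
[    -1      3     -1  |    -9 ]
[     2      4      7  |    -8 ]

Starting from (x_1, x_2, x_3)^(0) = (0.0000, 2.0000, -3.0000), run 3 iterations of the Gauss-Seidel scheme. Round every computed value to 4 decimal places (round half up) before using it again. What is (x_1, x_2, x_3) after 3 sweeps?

Iteration 1:
  x_1 = (-7 - (-3)·2.0000 - (-1)·-3.0000) / (5) = -0.8000
  x_2 = (-9 - (-1)·-0.8000 - (-1)·-3.0000) / (3) = -4.2667
  x_3 = (-8 - (2)·-0.8000 - (4)·-4.2667) / (7) = 1.5238
Iteration 2:
  x_1 = (-7 - (-3)·-4.2667 - (-1)·1.5238) / (5) = -3.6553
  x_2 = (-9 - (-1)·-3.6553 - (-1)·1.5238) / (3) = -3.7105
  x_3 = (-8 - (2)·-3.6553 - (4)·-3.7105) / (7) = 2.0218
Iteration 3:
  x_1 = (-7 - (-3)·-3.7105 - (-1)·2.0218) / (5) = -3.2219
  x_2 = (-9 - (-1)·-3.2219 - (-1)·2.0218) / (3) = -3.4000
  x_3 = (-8 - (2)·-3.2219 - (4)·-3.4000) / (7) = 1.7205

(-3.2219, -3.4000, 1.7205)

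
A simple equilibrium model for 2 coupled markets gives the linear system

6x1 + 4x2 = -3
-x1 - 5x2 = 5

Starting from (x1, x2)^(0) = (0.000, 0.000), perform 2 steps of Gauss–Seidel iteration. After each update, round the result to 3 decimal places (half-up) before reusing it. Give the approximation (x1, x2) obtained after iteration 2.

Iteration 1:
  x1 = (-3 - (4)·0.000) / (6) = -0.500
  x2 = (5 - (-1)·-0.500) / (-5) = -0.900
Iteration 2:
  x1 = (-3 - (4)·-0.900) / (6) = 0.100
  x2 = (5 - (-1)·0.100) / (-5) = -1.020

(0.100, -1.020)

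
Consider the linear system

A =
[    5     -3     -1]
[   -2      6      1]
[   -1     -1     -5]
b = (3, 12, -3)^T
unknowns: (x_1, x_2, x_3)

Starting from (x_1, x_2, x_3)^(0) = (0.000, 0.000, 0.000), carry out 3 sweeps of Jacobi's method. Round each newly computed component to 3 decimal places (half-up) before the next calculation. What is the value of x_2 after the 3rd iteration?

2.627

Iteration 1:
  x_1 = (3 - (-3)·0.000 - (-1)·0.000) / (5) = 0.600
  x_2 = (12 - (-2)·0.000 - (1)·0.000) / (6) = 2.000
  x_3 = (-3 - (-1)·0.000 - (-1)·0.000) / (-5) = 0.600
Iteration 2:
  x_1 = (3 - (-3)·2.000 - (-1)·0.600) / (5) = 1.920
  x_2 = (12 - (-2)·0.600 - (1)·0.600) / (6) = 2.100
  x_3 = (-3 - (-1)·0.600 - (-1)·2.000) / (-5) = 0.080
Iteration 3:
  x_1 = (3 - (-3)·2.100 - (-1)·0.080) / (5) = 1.876
  x_2 = (12 - (-2)·1.920 - (1)·0.080) / (6) = 2.627
  x_3 = (-3 - (-1)·1.920 - (-1)·2.100) / (-5) = -0.204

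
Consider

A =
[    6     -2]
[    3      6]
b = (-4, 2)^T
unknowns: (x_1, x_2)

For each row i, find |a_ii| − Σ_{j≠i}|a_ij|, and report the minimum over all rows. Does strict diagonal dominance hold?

3

row 1: |6| − (2) = 4
row 2: |6| − (3) = 3
minimum over rows = 3 → strictly diagonally dominant (convergence guaranteed)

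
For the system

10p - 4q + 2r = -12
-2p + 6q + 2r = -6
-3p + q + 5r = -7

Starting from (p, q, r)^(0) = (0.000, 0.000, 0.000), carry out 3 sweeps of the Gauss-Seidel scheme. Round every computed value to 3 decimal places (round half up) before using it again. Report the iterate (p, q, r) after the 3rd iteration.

(-1.127, -0.687, -1.939)

Iteration 1:
  p = (-12 - (-4)·0.000 - (2)·0.000) / (10) = -1.200
  q = (-6 - (-2)·-1.200 - (2)·0.000) / (6) = -1.400
  r = (-7 - (-3)·-1.200 - (1)·-1.400) / (5) = -1.840
Iteration 2:
  p = (-12 - (-4)·-1.400 - (2)·-1.840) / (10) = -1.392
  q = (-6 - (-2)·-1.392 - (2)·-1.840) / (6) = -0.851
  r = (-7 - (-3)·-1.392 - (1)·-0.851) / (5) = -2.065
Iteration 3:
  p = (-12 - (-4)·-0.851 - (2)·-2.065) / (10) = -1.127
  q = (-6 - (-2)·-1.127 - (2)·-2.065) / (6) = -0.687
  r = (-7 - (-3)·-1.127 - (1)·-0.687) / (5) = -1.939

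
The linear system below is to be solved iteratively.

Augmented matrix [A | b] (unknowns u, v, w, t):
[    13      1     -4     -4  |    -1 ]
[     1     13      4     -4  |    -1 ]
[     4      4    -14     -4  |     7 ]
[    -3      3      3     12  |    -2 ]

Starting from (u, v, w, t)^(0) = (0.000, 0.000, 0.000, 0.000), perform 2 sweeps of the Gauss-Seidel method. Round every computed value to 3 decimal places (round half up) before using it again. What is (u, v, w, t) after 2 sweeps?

(-0.248, 0.099, -0.533, -0.120)

Iteration 1:
  u = (-1 - (1)·0.000 - (-4)·0.000 - (-4)·0.000) / (13) = -0.077
  v = (-1 - (1)·-0.077 - (4)·0.000 - (-4)·0.000) / (13) = -0.071
  w = (7 - (4)·-0.077 - (4)·-0.071 - (-4)·0.000) / (-14) = -0.542
  t = (-2 - (-3)·-0.077 - (3)·-0.071 - (3)·-0.542) / (12) = -0.033
Iteration 2:
  u = (-1 - (1)·-0.071 - (-4)·-0.542 - (-4)·-0.033) / (13) = -0.248
  v = (-1 - (1)·-0.248 - (4)·-0.542 - (-4)·-0.033) / (13) = 0.099
  w = (7 - (4)·-0.248 - (4)·0.099 - (-4)·-0.033) / (-14) = -0.533
  t = (-2 - (-3)·-0.248 - (3)·0.099 - (3)·-0.533) / (12) = -0.120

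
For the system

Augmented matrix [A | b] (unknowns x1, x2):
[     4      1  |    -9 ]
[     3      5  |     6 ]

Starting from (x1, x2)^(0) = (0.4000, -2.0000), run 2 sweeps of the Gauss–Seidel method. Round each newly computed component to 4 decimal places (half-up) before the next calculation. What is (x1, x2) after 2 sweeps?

Iteration 1:
  x1 = (-9 - (1)·-2.0000) / (4) = -1.7500
  x2 = (6 - (3)·-1.7500) / (5) = 2.2500
Iteration 2:
  x1 = (-9 - (1)·2.2500) / (4) = -2.8125
  x2 = (6 - (3)·-2.8125) / (5) = 2.8875

(-2.8125, 2.8875)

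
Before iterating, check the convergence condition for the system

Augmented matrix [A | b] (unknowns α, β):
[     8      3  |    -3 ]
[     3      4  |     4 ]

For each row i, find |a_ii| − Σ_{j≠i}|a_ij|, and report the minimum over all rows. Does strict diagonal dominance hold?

row 1: |8| − (3) = 5
row 2: |4| − (3) = 1
minimum over rows = 1 → strictly diagonally dominant (convergence guaranteed)

1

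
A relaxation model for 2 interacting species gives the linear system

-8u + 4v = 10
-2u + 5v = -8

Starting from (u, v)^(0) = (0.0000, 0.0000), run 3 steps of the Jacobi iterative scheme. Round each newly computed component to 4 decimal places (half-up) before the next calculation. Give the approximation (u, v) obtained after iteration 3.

(-2.3000, -2.4200)

Iteration 1:
  u = (10 - (4)·0.0000) / (-8) = -1.2500
  v = (-8 - (-2)·0.0000) / (5) = -1.6000
Iteration 2:
  u = (10 - (4)·-1.6000) / (-8) = -2.0500
  v = (-8 - (-2)·-1.2500) / (5) = -2.1000
Iteration 3:
  u = (10 - (4)·-2.1000) / (-8) = -2.3000
  v = (-8 - (-2)·-2.0500) / (5) = -2.4200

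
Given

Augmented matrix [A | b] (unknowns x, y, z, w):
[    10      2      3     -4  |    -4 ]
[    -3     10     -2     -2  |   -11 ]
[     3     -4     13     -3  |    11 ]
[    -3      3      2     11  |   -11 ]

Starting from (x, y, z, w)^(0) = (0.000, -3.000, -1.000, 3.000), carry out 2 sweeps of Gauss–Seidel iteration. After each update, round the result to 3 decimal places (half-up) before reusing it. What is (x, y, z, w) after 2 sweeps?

(-0.961, -1.307, 0.508, -0.998)

Iteration 1:
  x = (-4 - (2)·-3.000 - (3)·-1.000 - (-4)·3.000) / (10) = 1.700
  y = (-11 - (-3)·1.700 - (-2)·-1.000 - (-2)·3.000) / (10) = -0.190
  z = (11 - (3)·1.700 - (-4)·-0.190 - (-3)·3.000) / (13) = 1.088
  w = (-11 - (-3)·1.700 - (3)·-0.190 - (2)·1.088) / (11) = -0.682
Iteration 2:
  x = (-4 - (2)·-0.190 - (3)·1.088 - (-4)·-0.682) / (10) = -0.961
  y = (-11 - (-3)·-0.961 - (-2)·1.088 - (-2)·-0.682) / (10) = -1.307
  z = (11 - (3)·-0.961 - (-4)·-1.307 - (-3)·-0.682) / (13) = 0.508
  w = (-11 - (-3)·-0.961 - (3)·-1.307 - (2)·0.508) / (11) = -0.998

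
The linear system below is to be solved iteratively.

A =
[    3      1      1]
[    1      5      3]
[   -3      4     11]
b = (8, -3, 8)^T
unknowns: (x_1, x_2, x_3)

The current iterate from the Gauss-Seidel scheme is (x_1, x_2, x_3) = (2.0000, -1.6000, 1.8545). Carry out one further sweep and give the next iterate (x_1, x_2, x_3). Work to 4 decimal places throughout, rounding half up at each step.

(2.5818, -2.2291, 2.2420)

One sweep:
  x_1 = (8 - (1)·-1.6000 - (1)·1.8545) / (3) = 2.5818
  x_2 = (-3 - (1)·2.5818 - (3)·1.8545) / (5) = -2.2291
  x_3 = (8 - (-3)·2.5818 - (4)·-2.2291) / (11) = 2.2420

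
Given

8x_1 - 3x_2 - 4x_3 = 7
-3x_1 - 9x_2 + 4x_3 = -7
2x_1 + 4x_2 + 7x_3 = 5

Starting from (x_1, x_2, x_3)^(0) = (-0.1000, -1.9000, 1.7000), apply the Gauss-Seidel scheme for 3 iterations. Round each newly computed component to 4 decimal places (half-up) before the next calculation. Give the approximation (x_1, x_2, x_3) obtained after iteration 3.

(1.0852, 0.5146, 0.1102)

Iteration 1:
  x_1 = (7 - (-3)·-1.9000 - (-4)·1.7000) / (8) = 1.0125
  x_2 = (-7 - (-3)·1.0125 - (4)·1.7000) / (-9) = 1.1958
  x_3 = (5 - (2)·1.0125 - (4)·1.1958) / (7) = -0.2583
Iteration 2:
  x_1 = (7 - (-3)·1.1958 - (-4)·-0.2583) / (8) = 1.1943
  x_2 = (-7 - (-3)·1.1943 - (4)·-0.2583) / (-9) = 0.2649
  x_3 = (5 - (2)·1.1943 - (4)·0.2649) / (7) = 0.2217
Iteration 3:
  x_1 = (7 - (-3)·0.2649 - (-4)·0.2217) / (8) = 1.0852
  x_2 = (-7 - (-3)·1.0852 - (4)·0.2217) / (-9) = 0.5146
  x_3 = (5 - (2)·1.0852 - (4)·0.5146) / (7) = 0.1102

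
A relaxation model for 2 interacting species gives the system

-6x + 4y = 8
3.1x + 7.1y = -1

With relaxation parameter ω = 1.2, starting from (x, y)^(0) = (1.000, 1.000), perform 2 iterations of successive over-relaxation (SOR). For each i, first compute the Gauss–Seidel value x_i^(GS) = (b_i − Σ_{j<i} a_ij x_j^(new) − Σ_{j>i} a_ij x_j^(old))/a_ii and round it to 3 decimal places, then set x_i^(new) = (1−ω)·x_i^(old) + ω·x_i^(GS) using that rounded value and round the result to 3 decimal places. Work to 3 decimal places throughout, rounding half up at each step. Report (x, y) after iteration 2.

(-1.276, 0.468)

Iteration 1:
  x: GS value = (8 - (4)·1.000) / (-6) = -0.667;  x ← (1−ω)·1.000 + ω·-0.667 = -1.000
  y: GS value = (-1 - (3.1)·-1.000) / (7.1) = 0.296;  y ← (1−ω)·1.000 + ω·0.296 = 0.155
Iteration 2:
  x: GS value = (8 - (4)·0.155) / (-6) = -1.230;  x ← (1−ω)·-1.000 + ω·-1.230 = -1.276
  y: GS value = (-1 - (3.1)·-1.276) / (7.1) = 0.416;  y ← (1−ω)·0.155 + ω·0.416 = 0.468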